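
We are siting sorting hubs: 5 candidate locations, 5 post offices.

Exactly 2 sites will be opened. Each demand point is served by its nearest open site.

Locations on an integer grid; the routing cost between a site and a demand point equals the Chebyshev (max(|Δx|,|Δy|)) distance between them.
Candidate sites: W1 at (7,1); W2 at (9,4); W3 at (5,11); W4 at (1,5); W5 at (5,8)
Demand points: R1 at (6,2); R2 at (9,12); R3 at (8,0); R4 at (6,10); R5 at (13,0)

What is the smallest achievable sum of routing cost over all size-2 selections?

Open {W1, W3}.
  R1→W1 1, R2→W3 4, R3→W1 1, R4→W3 1, R5→W1 6  ⇒ total 13.
Compare {W1, W5}: total 14.
Compare {W2, W3}: total 16.
No size-2 selection does better; minimum is 13.

13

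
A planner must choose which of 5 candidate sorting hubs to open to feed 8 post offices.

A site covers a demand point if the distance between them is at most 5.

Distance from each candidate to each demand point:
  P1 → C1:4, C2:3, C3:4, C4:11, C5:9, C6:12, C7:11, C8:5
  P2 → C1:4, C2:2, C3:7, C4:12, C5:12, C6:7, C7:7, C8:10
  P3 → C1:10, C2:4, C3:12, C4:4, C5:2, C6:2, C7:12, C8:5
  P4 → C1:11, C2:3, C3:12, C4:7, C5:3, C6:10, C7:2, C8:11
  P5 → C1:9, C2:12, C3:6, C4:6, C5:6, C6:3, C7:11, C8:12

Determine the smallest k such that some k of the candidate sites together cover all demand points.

3

Coverage sets (demand points within 5 of each site):
  P1: {C1, C2, C3, C8}
  P2: {C1, C2}
  P3: {C2, C4, C5, C6, C8}
  P4: {C2, C5, C7}
  P5: {C6}
No 2 sites suffice: every size-2 union leaves at least one demand point uncovered.
But {P1, P3, P4} covers everything, so the minimum is 3.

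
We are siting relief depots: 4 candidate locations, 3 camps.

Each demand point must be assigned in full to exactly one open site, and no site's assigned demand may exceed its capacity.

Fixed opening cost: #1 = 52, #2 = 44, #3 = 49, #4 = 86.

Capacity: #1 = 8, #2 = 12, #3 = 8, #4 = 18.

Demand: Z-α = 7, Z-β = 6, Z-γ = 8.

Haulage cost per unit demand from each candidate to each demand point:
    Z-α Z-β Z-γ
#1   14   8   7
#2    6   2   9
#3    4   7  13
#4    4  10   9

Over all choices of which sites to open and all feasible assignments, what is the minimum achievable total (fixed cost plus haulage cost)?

241

Open {#1, #2, #3}; cheapest assignment that respects the capacities:
  #1 (cap 8, load 8): Z-γ — cost 8×7 = 56
  #2 (cap 12, load 6): Z-β — cost 6×2 = 12
  #3 (cap 8, load 7): Z-α — cost 7×4 = 28
  Shipping 96, fixed 145 → total 241.
  Any other capacity-feasible assignment to {#1, #2, #3} ships for at least 96.
Compare {#2, #4}: its best feasible assignment gives total 242.
Compare {#3, #4}: its best feasible assignment gives total 277.
Every other set of open sites that can feasibly serve all demand totals ≥ 242 even under its best assignment. Minimum: 241.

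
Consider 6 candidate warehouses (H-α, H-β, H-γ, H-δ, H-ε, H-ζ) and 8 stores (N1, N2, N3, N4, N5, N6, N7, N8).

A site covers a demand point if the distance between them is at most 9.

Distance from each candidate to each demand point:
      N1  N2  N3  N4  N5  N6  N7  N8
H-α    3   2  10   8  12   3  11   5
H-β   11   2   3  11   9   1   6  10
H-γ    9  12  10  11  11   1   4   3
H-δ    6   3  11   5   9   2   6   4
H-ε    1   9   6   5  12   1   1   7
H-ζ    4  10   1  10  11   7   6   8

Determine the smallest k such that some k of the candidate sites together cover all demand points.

Coverage sets (demand points within 9 of each site):
  H-α: {N1, N2, N4, N6, N8}
  H-β: {N2, N3, N5, N6, N7}
  H-γ: {N1, N6, N7, N8}
  H-δ: {N1, N2, N4, N5, N6, N7, N8}
  H-ε: {N1, N2, N3, N4, N6, N7, N8}
  H-ζ: {N1, N3, N6, N7, N8}
No single site covers all 8 demand points.
But {H-α, H-β} covers everything, so the minimum is 2.

2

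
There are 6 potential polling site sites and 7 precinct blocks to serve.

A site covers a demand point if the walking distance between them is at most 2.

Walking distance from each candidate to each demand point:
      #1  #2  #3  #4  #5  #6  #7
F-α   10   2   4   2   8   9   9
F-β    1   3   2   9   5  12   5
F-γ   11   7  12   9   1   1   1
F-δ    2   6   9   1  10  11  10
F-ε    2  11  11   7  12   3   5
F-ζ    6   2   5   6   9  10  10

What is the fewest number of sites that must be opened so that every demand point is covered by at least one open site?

3

Coverage sets (demand points within 2 of each site):
  F-α: {#2, #4}
  F-β: {#1, #3}
  F-γ: {#5, #6, #7}
  F-δ: {#1, #4}
  F-ε: {#1}
  F-ζ: {#2}
No 2 sites suffice: every size-2 union leaves at least one demand point uncovered.
But {F-α, F-β, F-γ} covers everything, so the minimum is 3.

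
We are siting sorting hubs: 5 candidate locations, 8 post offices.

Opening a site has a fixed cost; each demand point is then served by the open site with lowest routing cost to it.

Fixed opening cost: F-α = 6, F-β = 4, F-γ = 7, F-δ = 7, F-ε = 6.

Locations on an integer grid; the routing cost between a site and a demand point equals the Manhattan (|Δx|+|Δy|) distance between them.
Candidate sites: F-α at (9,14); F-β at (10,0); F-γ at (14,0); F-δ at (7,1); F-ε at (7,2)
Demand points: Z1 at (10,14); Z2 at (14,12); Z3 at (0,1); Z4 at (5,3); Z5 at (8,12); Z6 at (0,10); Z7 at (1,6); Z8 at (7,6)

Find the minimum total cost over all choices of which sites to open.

61

Open {F-α, F-ε}: assign each demand point to its cheapest open site.
  Z1→F-α 1, Z2→F-α 7, Z3→F-ε 8, Z4→F-ε 3, Z5→F-α 3, Z6→F-α 13, Z7→F-ε 10, Z8→F-ε 4
  routing cost 49, fixed 12 → total 61.
Compare {F-α, F-δ}: routing cost 51 + fixed 13 = 64.
Compare {F-α, F-β, F-ε}: routing cost 49 + fixed 16 = 65.
Compare {F-α, F-δ, F-ε}: routing cost 48 + fixed 19 = 67.
All other subsets cost ≥ 64. Minimum total cost: 61.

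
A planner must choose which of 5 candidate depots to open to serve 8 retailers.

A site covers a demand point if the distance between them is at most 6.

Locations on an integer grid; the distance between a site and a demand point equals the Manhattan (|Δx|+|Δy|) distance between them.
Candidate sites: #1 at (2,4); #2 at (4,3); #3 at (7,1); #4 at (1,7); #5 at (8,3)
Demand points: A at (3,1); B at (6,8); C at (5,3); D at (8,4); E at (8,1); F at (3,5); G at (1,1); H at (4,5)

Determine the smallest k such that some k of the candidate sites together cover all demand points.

2

Coverage sets (demand points within 6 of each site):
  #1: {A, C, D, F, G, H}
  #2: {A, C, D, E, F, G, H}
  #3: {A, C, D, E, G}
  #4: {B, F, G, H}
  #5: {C, D, E, H}
No single site covers all 8 demand points.
But {#2, #4} covers everything, so the minimum is 2.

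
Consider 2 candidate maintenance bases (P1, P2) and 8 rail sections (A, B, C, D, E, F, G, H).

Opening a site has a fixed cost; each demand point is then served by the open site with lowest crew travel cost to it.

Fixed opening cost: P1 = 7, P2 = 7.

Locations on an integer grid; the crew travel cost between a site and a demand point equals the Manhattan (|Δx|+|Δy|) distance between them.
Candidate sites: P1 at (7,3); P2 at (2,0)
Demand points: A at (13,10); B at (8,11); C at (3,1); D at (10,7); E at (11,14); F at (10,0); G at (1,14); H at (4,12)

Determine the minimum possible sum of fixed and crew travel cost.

92

Open {P1}: assign each demand point to its cheapest open site.
  A→P1 13, B→P1 9, C→P1 6, D→P1 7, E→P1 15, F→P1 6, G→P1 17, H→P1 12
  crew travel cost 85, fixed 7 → total 92.
Compare {P1, P2}: crew travel cost 79 + fixed 14 = 93.
Compare {P2}: crew travel cost 115 + fixed 7 = 122.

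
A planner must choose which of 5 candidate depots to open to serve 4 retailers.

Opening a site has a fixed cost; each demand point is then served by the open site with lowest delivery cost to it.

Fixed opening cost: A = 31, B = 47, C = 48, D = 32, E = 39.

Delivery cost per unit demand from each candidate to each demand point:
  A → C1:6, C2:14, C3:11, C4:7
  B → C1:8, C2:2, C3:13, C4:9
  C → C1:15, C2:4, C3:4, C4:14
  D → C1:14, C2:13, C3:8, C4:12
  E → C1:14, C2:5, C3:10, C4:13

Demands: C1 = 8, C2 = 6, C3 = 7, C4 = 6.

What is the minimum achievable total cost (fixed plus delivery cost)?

Open {A, C}: assign each demand point to its cheapest open site.
  C1→A 8×6=48, C2→C 6×4=24, C3→C 7×4=28, C4→A 6×7=42
  delivery cost 142, fixed 79 → total 221.
Compare {B, C}: delivery cost 158 + fixed 95 = 253.
Compare {A, C, D}: delivery cost 142 + fixed 111 = 253.
Compare {A, B, C}: delivery cost 130 + fixed 126 = 256.
All other subsets cost ≥ 253. Minimum total cost: 221.

221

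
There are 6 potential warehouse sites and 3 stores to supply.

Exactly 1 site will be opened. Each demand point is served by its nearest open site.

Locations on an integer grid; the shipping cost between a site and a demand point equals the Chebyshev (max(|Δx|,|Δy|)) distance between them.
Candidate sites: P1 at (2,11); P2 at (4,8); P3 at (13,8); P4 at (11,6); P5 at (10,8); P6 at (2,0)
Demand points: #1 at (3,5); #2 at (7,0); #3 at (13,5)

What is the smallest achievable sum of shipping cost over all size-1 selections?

Open {P4}.
  #1→P4 8, #2→P4 6, #3→P4 2  ⇒ total 16.
Compare {P5}: total 18.
Compare {P2}: total 20.
No size-1 selection does better; minimum is 16.

16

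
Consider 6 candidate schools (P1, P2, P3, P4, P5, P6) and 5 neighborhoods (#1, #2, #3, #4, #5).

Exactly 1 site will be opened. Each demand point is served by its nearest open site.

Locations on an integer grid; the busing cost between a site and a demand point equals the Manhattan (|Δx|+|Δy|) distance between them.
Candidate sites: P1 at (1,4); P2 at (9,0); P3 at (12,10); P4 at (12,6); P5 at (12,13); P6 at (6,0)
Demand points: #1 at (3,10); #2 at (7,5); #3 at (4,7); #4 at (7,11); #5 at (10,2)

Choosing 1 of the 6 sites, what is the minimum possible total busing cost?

Open {P4}.
  #1→P4 13, #2→P4 6, #3→P4 9, #4→P4 10, #5→P4 6  ⇒ total 44.
Compare {P1}: total 45.
Compare {P3}: total 46.
No size-1 selection does better; minimum is 44.

44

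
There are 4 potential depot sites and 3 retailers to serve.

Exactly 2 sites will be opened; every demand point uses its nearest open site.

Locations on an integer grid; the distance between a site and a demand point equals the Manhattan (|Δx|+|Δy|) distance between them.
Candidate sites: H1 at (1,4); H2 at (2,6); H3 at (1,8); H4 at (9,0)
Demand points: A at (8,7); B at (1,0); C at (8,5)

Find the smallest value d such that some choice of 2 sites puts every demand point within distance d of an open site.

7

Open {H1, H2}.
  Farthest demand point is A at distance 7 (to H2); all others are ≤ 7.
With {H2, H3} the worst case is 7.
With {H2, H4} the worst case is 7.
No size-2 selection achieves below 7.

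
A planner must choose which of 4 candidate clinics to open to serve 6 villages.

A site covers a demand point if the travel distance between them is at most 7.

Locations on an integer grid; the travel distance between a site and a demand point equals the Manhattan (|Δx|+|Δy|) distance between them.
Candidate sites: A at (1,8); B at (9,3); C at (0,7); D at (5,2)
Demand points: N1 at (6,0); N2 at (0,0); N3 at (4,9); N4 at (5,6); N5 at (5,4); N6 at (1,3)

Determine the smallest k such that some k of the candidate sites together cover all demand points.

2

Coverage sets (demand points within 7 of each site):
  A: {N3, N4, N6}
  B: {N1, N4, N5}
  C: {N2, N3, N4, N6}
  D: {N1, N2, N4, N5, N6}
No single site covers all 6 demand points.
But {A, D} covers everything, so the minimum is 2.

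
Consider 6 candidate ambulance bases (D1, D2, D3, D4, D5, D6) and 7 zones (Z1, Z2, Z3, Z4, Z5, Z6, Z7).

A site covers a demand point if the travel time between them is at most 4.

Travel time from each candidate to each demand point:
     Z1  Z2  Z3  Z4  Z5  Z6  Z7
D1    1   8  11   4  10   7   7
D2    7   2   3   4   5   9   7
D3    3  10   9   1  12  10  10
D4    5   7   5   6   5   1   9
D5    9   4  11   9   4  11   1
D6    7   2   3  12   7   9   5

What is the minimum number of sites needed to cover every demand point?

Coverage sets (demand points within 4 of each site):
  D1: {Z1, Z4}
  D2: {Z2, Z3, Z4}
  D3: {Z1, Z4}
  D4: {Z6}
  D5: {Z2, Z5, Z7}
  D6: {Z2, Z3}
No 3 sites suffice: every size-3 union leaves at least one demand point uncovered.
But {D1, D2, D4, D5} covers everything, so the minimum is 4.

4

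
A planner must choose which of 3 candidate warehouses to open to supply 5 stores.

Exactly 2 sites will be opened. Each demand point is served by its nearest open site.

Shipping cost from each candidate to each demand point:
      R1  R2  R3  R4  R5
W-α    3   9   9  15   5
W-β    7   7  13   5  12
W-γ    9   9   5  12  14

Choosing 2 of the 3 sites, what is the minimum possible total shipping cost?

Open {W-α, W-β}.
  R1→W-α 3, R2→W-β 7, R3→W-α 9, R4→W-β 5, R5→W-α 5  ⇒ total 29.
Compare {W-α, W-γ}: total 34.
Compare {W-β, W-γ}: total 36.

29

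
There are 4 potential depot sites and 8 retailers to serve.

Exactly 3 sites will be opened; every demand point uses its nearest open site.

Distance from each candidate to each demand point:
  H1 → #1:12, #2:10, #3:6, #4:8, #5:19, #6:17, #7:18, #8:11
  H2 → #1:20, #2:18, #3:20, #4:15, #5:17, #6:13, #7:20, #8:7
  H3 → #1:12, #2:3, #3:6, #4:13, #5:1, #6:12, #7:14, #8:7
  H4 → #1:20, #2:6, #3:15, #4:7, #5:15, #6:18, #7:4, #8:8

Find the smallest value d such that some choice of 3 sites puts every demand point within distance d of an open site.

Open {H1, H3, H4}.
  Farthest demand point is #1 at distance 12 (to H1); all others are ≤ 12.
With {H2, H3, H4} the worst case is 12.
With {H1, H2, H3} the worst case is 14.
No size-3 selection achieves below 12.

12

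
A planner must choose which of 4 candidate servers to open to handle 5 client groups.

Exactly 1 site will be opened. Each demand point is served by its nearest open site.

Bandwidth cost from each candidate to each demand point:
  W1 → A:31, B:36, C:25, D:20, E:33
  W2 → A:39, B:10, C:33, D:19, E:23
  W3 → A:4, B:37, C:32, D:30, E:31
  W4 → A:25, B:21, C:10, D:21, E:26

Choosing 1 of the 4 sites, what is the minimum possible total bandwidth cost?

103

Open {W4}.
  A→W4 25, B→W4 21, C→W4 10, D→W4 21, E→W4 26  ⇒ total 103.
Compare {W2}: total 124.
Compare {W3}: total 134.
No size-1 selection does better; minimum is 103.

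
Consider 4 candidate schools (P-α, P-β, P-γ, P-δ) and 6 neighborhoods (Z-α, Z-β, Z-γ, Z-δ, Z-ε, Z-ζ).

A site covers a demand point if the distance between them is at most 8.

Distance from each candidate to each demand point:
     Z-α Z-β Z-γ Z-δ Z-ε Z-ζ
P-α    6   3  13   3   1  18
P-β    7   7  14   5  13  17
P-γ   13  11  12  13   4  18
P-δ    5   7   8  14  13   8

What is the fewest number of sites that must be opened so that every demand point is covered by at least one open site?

Coverage sets (demand points within 8 of each site):
  P-α: {Z-α, Z-β, Z-δ, Z-ε}
  P-β: {Z-α, Z-β, Z-δ}
  P-γ: {Z-ε}
  P-δ: {Z-α, Z-β, Z-γ, Z-ζ}
No single site covers all 6 demand points.
But {P-α, P-δ} covers everything, so the minimum is 2.

2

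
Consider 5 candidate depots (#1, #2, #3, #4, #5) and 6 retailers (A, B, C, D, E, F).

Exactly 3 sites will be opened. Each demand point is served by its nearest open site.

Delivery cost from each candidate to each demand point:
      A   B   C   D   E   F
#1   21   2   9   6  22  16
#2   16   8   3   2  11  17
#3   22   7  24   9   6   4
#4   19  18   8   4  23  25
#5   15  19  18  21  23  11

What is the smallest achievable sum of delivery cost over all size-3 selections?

Open {#1, #2, #3}.
  A→#2 16, B→#1 2, C→#2 3, D→#2 2, E→#3 6, F→#3 4  ⇒ total 33.
Compare {#2, #3, #5}: total 37.
Compare {#2, #3, #4}: total 38.
No size-3 selection does better; minimum is 33.

33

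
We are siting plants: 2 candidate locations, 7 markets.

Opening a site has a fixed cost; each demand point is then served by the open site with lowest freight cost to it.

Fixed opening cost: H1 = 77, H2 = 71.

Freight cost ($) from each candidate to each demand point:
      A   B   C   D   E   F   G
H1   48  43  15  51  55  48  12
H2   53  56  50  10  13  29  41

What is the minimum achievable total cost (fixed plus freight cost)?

318

Open {H1, H2}: assign each demand point to its cheapest open site.
  A→H1 48, B→H1 43, C→H1 15, D→H2 10, E→H2 13, F→H2 29, G→H1 12
  freight cost 170, fixed 148 → total 318.
Compare {H2}: freight cost 252 + fixed 71 = 323.
Compare {H1}: freight cost 272 + fixed 77 = 349.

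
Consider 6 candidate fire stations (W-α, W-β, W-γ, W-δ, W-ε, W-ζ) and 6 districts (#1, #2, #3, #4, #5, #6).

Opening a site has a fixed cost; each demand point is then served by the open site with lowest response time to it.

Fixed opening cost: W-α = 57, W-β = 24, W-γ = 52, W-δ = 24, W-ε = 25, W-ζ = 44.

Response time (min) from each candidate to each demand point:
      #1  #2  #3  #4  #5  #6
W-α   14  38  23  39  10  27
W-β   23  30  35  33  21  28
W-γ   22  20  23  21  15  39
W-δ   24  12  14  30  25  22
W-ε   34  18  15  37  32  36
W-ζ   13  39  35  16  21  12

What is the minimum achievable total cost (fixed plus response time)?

Open {W-δ}: assign each demand point to its cheapest open site.
  #1→W-δ 24, #2→W-δ 12, #3→W-δ 14, #4→W-δ 30, #5→W-δ 25, #6→W-δ 22
  response time 127, fixed 24 → total 151.
Compare {W-δ, W-ζ}: response time 88 + fixed 68 = 156.
Compare {W-ε, W-ζ}: response time 95 + fixed 69 = 164.
Compare {W-β, W-δ}: response time 122 + fixed 48 = 170.
All other subsets cost ≥ 156. Minimum total cost: 151.

151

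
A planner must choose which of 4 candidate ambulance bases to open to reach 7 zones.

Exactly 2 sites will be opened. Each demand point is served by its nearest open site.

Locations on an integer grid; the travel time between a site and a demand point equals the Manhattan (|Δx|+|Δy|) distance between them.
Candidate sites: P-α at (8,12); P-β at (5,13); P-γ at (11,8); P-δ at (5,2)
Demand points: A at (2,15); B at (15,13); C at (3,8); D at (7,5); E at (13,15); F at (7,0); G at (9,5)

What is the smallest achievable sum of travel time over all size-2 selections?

Open {P-β, P-δ}.
  A→P-β 5, B→P-β 10, C→P-β 7, D→P-δ 5, E→P-β 10, F→P-δ 4, G→P-δ 7  ⇒ total 48.
Compare {P-α, P-δ}: total 49.
Compare {P-β, P-γ}: total 54.
No size-2 selection does better; minimum is 48.

48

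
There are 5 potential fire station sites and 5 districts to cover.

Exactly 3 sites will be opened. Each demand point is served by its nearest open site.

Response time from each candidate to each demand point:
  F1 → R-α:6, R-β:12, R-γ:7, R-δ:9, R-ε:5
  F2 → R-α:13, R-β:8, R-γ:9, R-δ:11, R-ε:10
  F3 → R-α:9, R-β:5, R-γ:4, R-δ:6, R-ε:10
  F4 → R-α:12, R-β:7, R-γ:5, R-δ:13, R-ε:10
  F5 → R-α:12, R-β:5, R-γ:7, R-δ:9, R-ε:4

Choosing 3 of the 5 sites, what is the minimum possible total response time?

25

Open {F1, F3, F5}.
  R-α→F1 6, R-β→F3 5, R-γ→F3 4, R-δ→F3 6, R-ε→F5 4  ⇒ total 25.
Compare {F1, F2, F3}: total 26.
Compare {F1, F3, F4}: total 26.
No size-3 selection does better; minimum is 25.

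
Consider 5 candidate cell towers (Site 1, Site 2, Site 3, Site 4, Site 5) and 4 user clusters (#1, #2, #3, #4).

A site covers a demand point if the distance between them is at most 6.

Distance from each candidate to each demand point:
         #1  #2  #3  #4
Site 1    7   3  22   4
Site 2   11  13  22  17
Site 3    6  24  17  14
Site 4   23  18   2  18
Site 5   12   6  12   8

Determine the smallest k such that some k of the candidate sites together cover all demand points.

Coverage sets (demand points within 6 of each site):
  Site 1: {#2, #4}
  Site 2: {}
  Site 3: {#1}
  Site 4: {#3}
  Site 5: {#2}
No 2 sites suffice: every size-2 union leaves at least one demand point uncovered.
But {Site 1, Site 3, Site 4} covers everything, so the minimum is 3.

3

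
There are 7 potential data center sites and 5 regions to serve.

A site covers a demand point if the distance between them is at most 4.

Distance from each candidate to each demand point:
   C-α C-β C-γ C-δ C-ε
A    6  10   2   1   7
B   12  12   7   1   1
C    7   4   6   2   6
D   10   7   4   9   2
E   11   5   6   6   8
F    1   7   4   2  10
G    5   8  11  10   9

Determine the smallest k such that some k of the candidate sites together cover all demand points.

Coverage sets (demand points within 4 of each site):
  A: {C-γ, C-δ}
  B: {C-δ, C-ε}
  C: {C-β, C-δ}
  D: {C-γ, C-ε}
  E: {}
  F: {C-α, C-γ, C-δ}
  G: {}
No 2 sites suffice: every size-2 union leaves at least one demand point uncovered.
But {B, C, F} covers everything, so the minimum is 3.

3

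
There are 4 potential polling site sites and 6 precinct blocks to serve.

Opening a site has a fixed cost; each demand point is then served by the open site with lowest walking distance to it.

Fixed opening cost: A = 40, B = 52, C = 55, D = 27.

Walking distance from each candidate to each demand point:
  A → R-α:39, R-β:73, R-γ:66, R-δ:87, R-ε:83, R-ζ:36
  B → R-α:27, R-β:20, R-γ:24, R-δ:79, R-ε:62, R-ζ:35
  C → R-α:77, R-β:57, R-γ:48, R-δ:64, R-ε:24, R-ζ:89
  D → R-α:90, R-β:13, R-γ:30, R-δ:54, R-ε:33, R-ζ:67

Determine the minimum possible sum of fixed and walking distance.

Open {B, D}: assign each demand point to its cheapest open site.
  R-α→B 27, R-β→D 13, R-γ→B 24, R-δ→D 54, R-ε→D 33, R-ζ→B 35
  walking distance 186, fixed 79 → total 265.
Compare {A, D}: walking distance 205 + fixed 67 = 272.
Compare {B}: walking distance 247 + fixed 52 = 299.
Compare {B, C}: walking distance 194 + fixed 107 = 301.
All other subsets cost ≥ 272. Minimum total cost: 265.

265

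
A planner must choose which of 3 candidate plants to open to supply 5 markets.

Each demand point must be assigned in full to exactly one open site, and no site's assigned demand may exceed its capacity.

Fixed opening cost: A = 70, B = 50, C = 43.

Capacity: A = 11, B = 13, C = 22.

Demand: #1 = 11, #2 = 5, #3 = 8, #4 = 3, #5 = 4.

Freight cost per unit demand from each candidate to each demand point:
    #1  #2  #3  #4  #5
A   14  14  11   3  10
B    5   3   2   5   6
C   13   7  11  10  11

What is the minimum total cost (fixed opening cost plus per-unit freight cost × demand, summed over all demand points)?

Open {B, C}; cheapest assignment that respects the capacities:
  B (cap 13, load 13): #2, #3 — cost 5×3 + 8×2 = 31
  C (cap 22, load 18): #1, #4, #5 — cost 11×13 + 3×10 + 4×11 = 217
  Shipping 248, fixed 93 → total 341.
  Any other capacity-feasible assignment to {B, C} ships for at least 248.
Compare {A, B, C}: its best feasible assignment gives total 386.
Compare {A, C}: its best feasible assignment gives total 432.
Every other set of open sites that can feasibly serve all demand totals ≥ 386 even under its best assignment. Minimum: 341.

341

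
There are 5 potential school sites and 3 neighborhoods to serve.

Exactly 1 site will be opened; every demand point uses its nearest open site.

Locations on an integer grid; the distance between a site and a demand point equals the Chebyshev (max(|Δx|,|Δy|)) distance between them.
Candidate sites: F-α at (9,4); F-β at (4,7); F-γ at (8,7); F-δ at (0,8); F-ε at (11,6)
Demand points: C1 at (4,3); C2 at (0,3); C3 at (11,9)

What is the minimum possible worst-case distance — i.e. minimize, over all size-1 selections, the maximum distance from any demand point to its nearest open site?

Open {F-β}.
  Farthest demand point is C3 at distance 7 (to F-β); all others are ≤ 7.
With {F-γ} the worst case is 8.
With {F-α} the worst case is 9.
No size-1 selection achieves below 7.

7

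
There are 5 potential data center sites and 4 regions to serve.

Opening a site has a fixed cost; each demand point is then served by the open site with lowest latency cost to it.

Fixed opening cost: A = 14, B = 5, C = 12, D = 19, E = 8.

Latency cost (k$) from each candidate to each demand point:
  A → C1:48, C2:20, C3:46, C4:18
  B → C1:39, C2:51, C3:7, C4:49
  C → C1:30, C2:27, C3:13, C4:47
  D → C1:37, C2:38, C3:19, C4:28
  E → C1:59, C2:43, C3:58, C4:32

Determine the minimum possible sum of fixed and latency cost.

103

Open {A, B}: assign each demand point to its cheapest open site.
  C1→B 39, C2→A 20, C3→B 7, C4→A 18
  latency cost 84, fixed 19 → total 103.
Compare {A, B, C}: latency cost 75 + fixed 31 = 106.
Compare {A, C}: latency cost 81 + fixed 26 = 107.
Compare {A, B, E}: latency cost 84 + fixed 27 = 111.
All other subsets cost ≥ 106. Minimum total cost: 103.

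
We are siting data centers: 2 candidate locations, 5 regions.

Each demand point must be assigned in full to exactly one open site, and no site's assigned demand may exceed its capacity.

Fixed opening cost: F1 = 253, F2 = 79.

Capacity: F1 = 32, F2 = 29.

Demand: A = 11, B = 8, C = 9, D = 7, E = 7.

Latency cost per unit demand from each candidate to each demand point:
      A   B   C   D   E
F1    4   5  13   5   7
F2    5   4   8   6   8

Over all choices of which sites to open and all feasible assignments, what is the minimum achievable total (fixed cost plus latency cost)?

Open {F1, F2}; cheapest assignment that respects the capacities:
  F1 (cap 32, load 25): A, D, E — cost 11×4 + 7×5 + 7×7 = 128
  F2 (cap 29, load 17): B, C — cost 8×4 + 9×8 = 104
  Shipping 232, fixed 332 → total 564.
  Any other capacity-feasible assignment to {F1, F2} ships for at least 232.
Total demand is 42 and no other set of sites has combined capacity ≥ 42, so {F1, F2} is the only feasible choice of open sites. Minimum: 564.

564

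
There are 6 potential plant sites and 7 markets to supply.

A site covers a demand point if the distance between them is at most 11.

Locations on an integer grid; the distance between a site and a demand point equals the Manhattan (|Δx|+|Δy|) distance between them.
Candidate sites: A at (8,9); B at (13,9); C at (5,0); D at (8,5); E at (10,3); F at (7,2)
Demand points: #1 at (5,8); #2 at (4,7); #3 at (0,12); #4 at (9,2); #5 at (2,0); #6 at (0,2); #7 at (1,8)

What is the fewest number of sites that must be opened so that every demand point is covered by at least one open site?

Coverage sets (demand points within 11 of each site):
  A: {#1, #2, #3, #4, #7}
  B: {#1, #2, #4}
  C: {#1, #2, #4, #5, #6}
  D: {#1, #2, #4, #5, #6, #7}
  E: {#1, #2, #4, #5, #6}
  F: {#1, #2, #4, #5, #6}
No single site covers all 7 demand points.
But {A, C} covers everything, so the minimum is 2.

2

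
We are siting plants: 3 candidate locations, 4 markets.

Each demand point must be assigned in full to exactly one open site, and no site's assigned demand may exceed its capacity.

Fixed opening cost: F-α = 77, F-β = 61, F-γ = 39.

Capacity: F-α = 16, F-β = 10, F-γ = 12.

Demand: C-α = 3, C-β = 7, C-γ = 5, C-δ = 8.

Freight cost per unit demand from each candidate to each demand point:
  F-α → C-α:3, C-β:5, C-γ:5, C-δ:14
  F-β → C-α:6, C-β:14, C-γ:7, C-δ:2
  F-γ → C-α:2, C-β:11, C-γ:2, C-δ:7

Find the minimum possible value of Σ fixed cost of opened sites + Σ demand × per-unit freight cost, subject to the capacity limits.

223

Open {F-α, F-β}; cheapest assignment that respects the capacities:
  F-α (cap 16, load 15): C-α, C-β, C-γ — cost 3×3 + 7×5 + 5×5 = 69
  F-β (cap 10, load 8): C-δ — cost 8×2 = 16
  Shipping 85, fixed 138 → total 223.
  Any other capacity-feasible assignment to {F-α, F-β} ships for at least 85.
Compare {F-α, F-γ}: its best feasible assignment gives total 238.
Compare {F-α, F-β, F-γ}: its best feasible assignment gives total 244.
Every other set of open sites that can feasibly serve all demand totals ≥ 238 even under its best assignment. Minimum: 223.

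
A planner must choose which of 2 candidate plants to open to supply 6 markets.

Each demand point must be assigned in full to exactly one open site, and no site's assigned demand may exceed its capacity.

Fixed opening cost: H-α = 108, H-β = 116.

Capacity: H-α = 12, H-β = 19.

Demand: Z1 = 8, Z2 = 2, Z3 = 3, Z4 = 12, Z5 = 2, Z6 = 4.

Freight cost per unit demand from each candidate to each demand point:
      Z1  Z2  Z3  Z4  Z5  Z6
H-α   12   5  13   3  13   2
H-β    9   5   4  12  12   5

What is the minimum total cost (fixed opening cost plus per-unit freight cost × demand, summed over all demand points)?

398

Open {H-α, H-β}; cheapest assignment that respects the capacities:
  H-α (cap 12, load 12): Z4 — cost 12×3 = 36
  H-β (cap 19, load 19): Z1, Z2, Z3, Z5, Z6 — cost 8×9 + 2×5 + 3×4 + 2×12 + 4×5 = 138
  Shipping 174, fixed 224 → total 398.
  Any other capacity-feasible assignment to {H-α, H-β} ships for at least 174.
Total demand is 31 and no other set of sites has combined capacity ≥ 31, so {H-α, H-β} is the only feasible choice of open sites. Minimum: 398.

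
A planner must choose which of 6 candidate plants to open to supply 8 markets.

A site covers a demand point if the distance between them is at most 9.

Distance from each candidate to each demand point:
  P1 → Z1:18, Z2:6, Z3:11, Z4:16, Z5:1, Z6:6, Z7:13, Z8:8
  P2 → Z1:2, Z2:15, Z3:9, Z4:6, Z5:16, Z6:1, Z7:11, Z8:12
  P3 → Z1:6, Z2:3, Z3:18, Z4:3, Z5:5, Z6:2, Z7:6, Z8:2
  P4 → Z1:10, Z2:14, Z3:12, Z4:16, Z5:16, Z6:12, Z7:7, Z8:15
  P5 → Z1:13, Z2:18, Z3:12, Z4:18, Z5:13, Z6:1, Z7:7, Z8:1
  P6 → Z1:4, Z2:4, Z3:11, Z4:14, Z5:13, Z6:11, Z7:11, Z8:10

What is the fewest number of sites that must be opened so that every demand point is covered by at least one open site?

2

Coverage sets (demand points within 9 of each site):
  P1: {Z2, Z5, Z6, Z8}
  P2: {Z1, Z3, Z4, Z6}
  P3: {Z1, Z2, Z4, Z5, Z6, Z7, Z8}
  P4: {Z7}
  P5: {Z6, Z7, Z8}
  P6: {Z1, Z2}
No single site covers all 8 demand points.
But {P2, P3} covers everything, so the minimum is 2.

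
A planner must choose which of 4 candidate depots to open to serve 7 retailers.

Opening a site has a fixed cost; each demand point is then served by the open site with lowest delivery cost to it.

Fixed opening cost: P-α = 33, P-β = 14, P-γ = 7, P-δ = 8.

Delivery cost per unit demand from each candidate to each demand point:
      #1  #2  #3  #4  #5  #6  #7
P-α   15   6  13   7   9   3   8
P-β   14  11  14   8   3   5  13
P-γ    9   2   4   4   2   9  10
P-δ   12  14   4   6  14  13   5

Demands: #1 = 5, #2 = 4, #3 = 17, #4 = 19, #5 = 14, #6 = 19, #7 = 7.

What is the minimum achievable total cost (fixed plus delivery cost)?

Open {P-α, P-γ, P-δ}: assign each demand point to its cheapest open site.
  #1→P-γ 5×9=45, #2→P-γ 4×2=8, #3→P-γ 17×4=68, #4→P-γ 19×4=76, #5→P-γ 14×2=28, #6→P-α 19×3=57, #7→P-δ 7×5=35
  delivery cost 317, fixed 48 → total 365.
Compare {P-α, P-γ}: delivery cost 338 + fixed 40 = 378.
Compare {P-α, P-β, P-γ, P-δ}: delivery cost 317 + fixed 62 = 379.
Compare {P-β, P-γ, P-δ}: delivery cost 355 + fixed 29 = 384.
All other subsets cost ≥ 378. Minimum total cost: 365.

365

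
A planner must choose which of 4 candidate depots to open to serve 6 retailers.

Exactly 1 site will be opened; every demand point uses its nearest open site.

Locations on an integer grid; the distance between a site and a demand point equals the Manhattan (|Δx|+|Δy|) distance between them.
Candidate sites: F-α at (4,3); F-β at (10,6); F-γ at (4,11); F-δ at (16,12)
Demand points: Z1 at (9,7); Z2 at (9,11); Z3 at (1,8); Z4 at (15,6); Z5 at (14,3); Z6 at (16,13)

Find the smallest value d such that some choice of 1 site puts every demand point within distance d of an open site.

Open {F-β}.
  Farthest demand point is Z6 at distance 13 (to F-β); all others are ≤ 13.
With {F-γ} the worst case is 18.
With {F-δ} the worst case is 19.
No size-1 selection achieves below 13.

13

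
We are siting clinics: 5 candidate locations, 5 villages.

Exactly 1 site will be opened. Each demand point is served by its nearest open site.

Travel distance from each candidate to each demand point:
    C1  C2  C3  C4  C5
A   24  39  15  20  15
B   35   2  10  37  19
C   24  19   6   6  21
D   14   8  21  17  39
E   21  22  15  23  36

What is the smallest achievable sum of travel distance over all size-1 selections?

Open {C}.
  C1→C 24, C2→C 19, C3→C 6, C4→C 6, C5→C 21  ⇒ total 76.
Compare {D}: total 99.
Compare {B}: total 103.
No size-1 selection does better; minimum is 76.

76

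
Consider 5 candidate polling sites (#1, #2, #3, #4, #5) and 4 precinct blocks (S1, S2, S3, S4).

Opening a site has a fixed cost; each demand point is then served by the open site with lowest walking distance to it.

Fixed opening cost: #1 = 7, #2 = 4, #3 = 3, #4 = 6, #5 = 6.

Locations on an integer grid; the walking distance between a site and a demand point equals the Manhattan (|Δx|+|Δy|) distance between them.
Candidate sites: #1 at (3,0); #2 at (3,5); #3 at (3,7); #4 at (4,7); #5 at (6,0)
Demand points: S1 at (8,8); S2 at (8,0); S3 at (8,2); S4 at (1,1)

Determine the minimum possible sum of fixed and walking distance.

27

Open {#3, #5}: assign each demand point to its cheapest open site.
  S1→#3 6, S2→#5 2, S3→#5 4, S4→#5 6
  walking distance 18, fixed 9 → total 27.
Compare {#5}: walking distance 22 + fixed 6 = 28.
Compare {#4, #5}: walking distance 17 + fixed 12 = 29.
Compare {#2, #5}: walking distance 20 + fixed 10 = 30.
All other subsets cost ≥ 28. Minimum total cost: 27.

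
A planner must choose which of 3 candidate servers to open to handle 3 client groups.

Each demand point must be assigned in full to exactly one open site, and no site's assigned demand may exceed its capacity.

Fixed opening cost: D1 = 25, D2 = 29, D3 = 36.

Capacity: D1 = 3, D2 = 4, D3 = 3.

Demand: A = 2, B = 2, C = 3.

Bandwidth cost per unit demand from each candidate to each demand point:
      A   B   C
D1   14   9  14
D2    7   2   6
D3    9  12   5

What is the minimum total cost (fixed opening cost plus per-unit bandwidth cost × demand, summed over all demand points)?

98

Open {D2, D3}; cheapest assignment that respects the capacities:
  D2 (cap 4, load 4): A, B — cost 2×7 + 2×2 = 18
  D3 (cap 3, load 3): C — cost 3×5 = 15
  Shipping 33, fixed 65 → total 98.
  Any other capacity-feasible assignment to {D2, D3} ships for at least 33.
Compare {D1, D2}: its best feasible assignment gives total 114.
Compare {D1, D2, D3}: its best feasible assignment gives total 123.
Every other set of open sites that can feasibly serve all demand totals ≥ 114 even under its best assignment. Minimum: 98.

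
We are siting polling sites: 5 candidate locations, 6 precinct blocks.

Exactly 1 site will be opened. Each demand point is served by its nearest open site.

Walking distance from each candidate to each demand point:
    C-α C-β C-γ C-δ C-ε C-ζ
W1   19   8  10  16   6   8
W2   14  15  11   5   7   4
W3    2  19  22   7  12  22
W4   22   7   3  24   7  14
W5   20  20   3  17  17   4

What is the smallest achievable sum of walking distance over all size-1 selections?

Open {W2}.
  C-α→W2 14, C-β→W2 15, C-γ→W2 11, C-δ→W2 5, C-ε→W2 7, C-ζ→W2 4  ⇒ total 56.
Compare {W1}: total 67.
Compare {W4}: total 77.
No size-1 selection does better; minimum is 56.

56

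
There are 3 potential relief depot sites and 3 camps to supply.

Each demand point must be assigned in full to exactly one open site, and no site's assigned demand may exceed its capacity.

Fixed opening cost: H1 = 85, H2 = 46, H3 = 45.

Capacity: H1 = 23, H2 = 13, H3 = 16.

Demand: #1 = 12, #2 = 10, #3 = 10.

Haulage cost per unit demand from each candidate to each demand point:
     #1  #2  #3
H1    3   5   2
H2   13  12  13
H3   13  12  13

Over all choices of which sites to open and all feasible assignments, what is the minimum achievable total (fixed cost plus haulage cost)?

Open {H1, H3}; cheapest assignment that respects the capacities:
  H1 (cap 23, load 22): #1, #3 — cost 12×3 + 10×2 = 56
  H3 (cap 16, load 10): #2 — cost 10×12 = 120
  Shipping 176, fixed 130 → total 306.
  Any other capacity-feasible assignment to {H1, H3} ships for at least 176.
Compare {H1, H2}: its best feasible assignment gives total 307.
Compare {H1, H2, H3}: its best feasible assignment gives total 352.
Every other set of open sites that can feasibly serve all demand totals ≥ 307 even under its best assignment. Minimum: 306.

306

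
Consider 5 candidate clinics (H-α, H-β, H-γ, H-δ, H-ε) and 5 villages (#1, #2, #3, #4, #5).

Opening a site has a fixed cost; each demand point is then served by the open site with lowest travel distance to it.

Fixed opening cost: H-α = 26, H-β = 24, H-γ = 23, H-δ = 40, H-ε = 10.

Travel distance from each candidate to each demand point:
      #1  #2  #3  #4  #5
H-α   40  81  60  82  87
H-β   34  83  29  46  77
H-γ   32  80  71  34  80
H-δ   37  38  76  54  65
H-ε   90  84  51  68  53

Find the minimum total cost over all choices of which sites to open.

Open {H-β, H-δ, H-ε}: assign each demand point to its cheapest open site.
  #1→H-β 34, #2→H-δ 38, #3→H-β 29, #4→H-β 46, #5→H-ε 53
  travel distance 200, fixed 74 → total 274.
Compare {H-β, H-δ}: travel distance 212 + fixed 64 = 276.
Compare {H-β, H-ε}: travel distance 245 + fixed 34 = 279.
Compare {H-γ, H-δ, H-ε}: travel distance 208 + fixed 73 = 281.
All other subsets cost ≥ 276. Minimum total cost: 274.

274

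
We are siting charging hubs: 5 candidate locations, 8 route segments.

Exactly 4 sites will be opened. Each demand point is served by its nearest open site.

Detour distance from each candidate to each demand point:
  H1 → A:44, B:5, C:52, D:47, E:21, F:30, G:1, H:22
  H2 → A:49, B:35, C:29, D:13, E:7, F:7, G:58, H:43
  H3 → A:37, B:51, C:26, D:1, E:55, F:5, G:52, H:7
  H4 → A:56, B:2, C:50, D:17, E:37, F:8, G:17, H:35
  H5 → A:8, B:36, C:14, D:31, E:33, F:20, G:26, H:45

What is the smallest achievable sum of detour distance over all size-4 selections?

48

Open {H1, H2, H3, H5}.
  A→H5 8, B→H1 5, C→H5 14, D→H3 1, E→H2 7, F→H3 5, G→H1 1, H→H3 7  ⇒ total 48.
Compare {H1, H3, H4, H5}: total 59.
Compare {H2, H3, H4, H5}: total 61.
No size-4 selection does better; minimum is 48.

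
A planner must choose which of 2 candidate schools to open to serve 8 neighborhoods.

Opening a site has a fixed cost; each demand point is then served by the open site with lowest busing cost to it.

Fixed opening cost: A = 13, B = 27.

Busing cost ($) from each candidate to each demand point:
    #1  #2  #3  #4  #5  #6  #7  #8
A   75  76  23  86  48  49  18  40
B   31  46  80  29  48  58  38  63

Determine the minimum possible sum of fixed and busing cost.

Open {A, B}: assign each demand point to its cheapest open site.
  #1→B 31, #2→B 46, #3→A 23, #4→B 29, #5→A 48, #6→A 49, #7→A 18, #8→A 40
  busing cost 284, fixed 40 → total 324.
Compare {B}: busing cost 393 + fixed 27 = 420.
Compare {A}: busing cost 415 + fixed 13 = 428.

324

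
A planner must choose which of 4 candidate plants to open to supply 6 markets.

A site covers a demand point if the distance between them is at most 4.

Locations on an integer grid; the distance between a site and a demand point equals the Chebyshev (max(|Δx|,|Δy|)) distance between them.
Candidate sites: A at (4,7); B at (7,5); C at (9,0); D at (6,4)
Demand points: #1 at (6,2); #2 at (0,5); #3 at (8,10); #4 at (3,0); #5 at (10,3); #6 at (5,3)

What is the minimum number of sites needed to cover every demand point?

2

Coverage sets (demand points within 4 of each site):
  A: {#2, #3, #6}
  B: {#1, #5, #6}
  C: {#1, #5, #6}
  D: {#1, #4, #5, #6}
No single site covers all 6 demand points.
But {A, D} covers everything, so the minimum is 2.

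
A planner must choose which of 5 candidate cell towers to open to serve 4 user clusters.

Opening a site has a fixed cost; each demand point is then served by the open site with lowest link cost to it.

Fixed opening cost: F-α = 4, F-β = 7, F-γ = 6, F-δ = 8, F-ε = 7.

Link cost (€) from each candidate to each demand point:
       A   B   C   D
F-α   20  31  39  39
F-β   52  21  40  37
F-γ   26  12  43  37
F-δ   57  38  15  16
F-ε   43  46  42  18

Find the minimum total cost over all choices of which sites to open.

81

Open {F-α, F-γ, F-δ}: assign each demand point to its cheapest open site.
  A→F-α 20, B→F-γ 12, C→F-δ 15, D→F-δ 16
  link cost 63, fixed 18 → total 81.
Compare {F-γ, F-δ}: link cost 69 + fixed 14 = 83.
Compare {F-α, F-β, F-γ, F-δ}: link cost 63 + fixed 25 = 88.
Compare {F-α, F-γ, F-δ, F-ε}: link cost 63 + fixed 25 = 88.
All other subsets cost ≥ 83. Minimum total cost: 81.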